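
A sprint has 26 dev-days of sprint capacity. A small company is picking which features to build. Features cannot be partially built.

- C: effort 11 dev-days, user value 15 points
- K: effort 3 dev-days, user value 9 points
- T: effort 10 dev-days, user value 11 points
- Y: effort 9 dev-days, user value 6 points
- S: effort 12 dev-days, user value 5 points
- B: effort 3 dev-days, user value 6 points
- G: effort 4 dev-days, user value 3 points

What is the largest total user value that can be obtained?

36

C + K + T: effort 11 + 3 + 10 = 24 ≤ 26, user value 15 + 9 + 11 = 35.
C + K + Y + B: effort 11 + 3 + 9 + 3 = 26 ≤ 26, user value 15 + 9 + 6 + 6 = 36.
Best is C, K, Y, and B with total user value 36.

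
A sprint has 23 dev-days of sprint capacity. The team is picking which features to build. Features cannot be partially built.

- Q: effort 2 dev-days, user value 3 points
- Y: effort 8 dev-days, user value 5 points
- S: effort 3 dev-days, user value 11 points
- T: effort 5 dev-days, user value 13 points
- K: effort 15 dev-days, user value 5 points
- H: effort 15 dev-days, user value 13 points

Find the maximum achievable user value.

37

S + T + H: effort 3 + 5 + 15 = 23 ≤ 23, user value 11 + 13 + 13 = 37.
Y + S + T: effort 8 + 3 + 5 = 16 ≤ 23, user value 5 + 11 + 13 = 29.
Q + Y + S + T: effort 2 + 8 + 3 + 5 = 18 ≤ 23, user value 3 + 5 + 11 + 13 = 32.
Best is S, T, and H with total user value 37.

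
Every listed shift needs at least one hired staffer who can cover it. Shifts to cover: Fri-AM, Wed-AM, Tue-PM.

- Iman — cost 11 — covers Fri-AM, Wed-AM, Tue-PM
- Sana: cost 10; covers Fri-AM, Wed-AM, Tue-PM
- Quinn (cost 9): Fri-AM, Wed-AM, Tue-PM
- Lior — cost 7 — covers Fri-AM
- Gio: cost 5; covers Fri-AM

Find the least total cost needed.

Quinn alone covers Fri-AM, Wed-AM, Tue-PM — every shift.
Total cost: 9.
No cover costs less than 9.

9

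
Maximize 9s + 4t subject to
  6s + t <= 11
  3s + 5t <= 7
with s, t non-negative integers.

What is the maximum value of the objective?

(s,t)=(1,0) is feasible, giving 9.
(s,t)=(0,1) is feasible, giving 4.
(s,t)=(0,0) is feasible, giving 0.
Maximum is 9 at (s,t)=(1,0).

9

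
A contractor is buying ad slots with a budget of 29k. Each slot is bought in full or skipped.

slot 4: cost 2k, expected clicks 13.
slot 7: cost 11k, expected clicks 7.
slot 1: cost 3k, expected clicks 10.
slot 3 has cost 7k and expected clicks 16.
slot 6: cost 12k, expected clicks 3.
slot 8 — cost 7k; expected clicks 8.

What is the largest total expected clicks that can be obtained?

47

Allowing fractional choices, the relaxed optimum would be about 53.4, but ad slots are indivisible.
slot 4 + slot 7 + slot 3 + slot 8: cost 2 + 11 + 7 + 7 = 27 ≤ 29, expected clicks 13 + 7 + 16 + 8 = 44.
slot 4 + slot 1 + slot 3 + slot 8: cost 2 + 3 + 7 + 7 = 19 ≤ 29, expected clicks 13 + 10 + 16 + 8 = 47.
slot 4 + slot 7 + slot 1 + slot 3: cost 2 + 11 + 3 + 7 = 23 ≤ 29, expected clicks 13 + 7 + 10 + 16 = 46.
Best is slot 4, slot 1, slot 3, and slot 8 with total expected clicks 47.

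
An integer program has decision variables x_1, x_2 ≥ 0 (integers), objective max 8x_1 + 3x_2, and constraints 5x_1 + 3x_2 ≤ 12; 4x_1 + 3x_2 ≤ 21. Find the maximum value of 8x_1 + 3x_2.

Relaxing integrality, the LP optimum is 19.20 at (x_1,x_2) = (2.4, 0), which is not an integer point.
(x_1,x_2)=(2,0): 5·2+3·0=10≤12, 4·2+3·0=8≤21, objective 16.
(x_1,x_2)=(1,1): 5·1+3·1=8≤12, 4·1+3·1=7≤21, objective 11.
No feasible integer point exceeds 16.

16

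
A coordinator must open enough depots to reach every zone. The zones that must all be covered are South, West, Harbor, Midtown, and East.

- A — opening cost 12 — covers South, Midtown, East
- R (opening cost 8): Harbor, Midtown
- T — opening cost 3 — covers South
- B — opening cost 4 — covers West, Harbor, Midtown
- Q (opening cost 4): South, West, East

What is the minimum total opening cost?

This is a weighted set-cover instance.
Choose B and Q: together they cover South, West, Harbor, Midtown, East — every zone.
Total opening cost: 4 + 4 = 8.
No cover costs less than 8.

8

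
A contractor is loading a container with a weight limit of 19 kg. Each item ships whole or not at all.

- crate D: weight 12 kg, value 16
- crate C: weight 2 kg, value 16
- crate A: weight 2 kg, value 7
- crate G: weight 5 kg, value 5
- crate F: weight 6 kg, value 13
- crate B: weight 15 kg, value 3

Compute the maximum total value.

Take crate C, crate A, crate G, and crate F: weight 2 + 2 + 5 + 6 = 15 ≤ 19, value 16 + 7 + 5 + 13 = 41.
No other feasible combination does better.

41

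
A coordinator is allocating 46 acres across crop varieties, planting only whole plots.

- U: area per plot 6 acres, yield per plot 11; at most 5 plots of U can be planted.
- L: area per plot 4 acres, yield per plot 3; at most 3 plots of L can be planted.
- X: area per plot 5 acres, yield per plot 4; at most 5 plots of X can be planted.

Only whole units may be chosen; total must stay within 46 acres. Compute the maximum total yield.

5×U and 3×X: area 45 ≤ 46, yield 5·11 + 3·4 = 67.
5×U, 1×L, and 2×X: area 44 ≤ 46, yield 5·11 + 1·3 + 2·4 = 66.
Best is 67.

67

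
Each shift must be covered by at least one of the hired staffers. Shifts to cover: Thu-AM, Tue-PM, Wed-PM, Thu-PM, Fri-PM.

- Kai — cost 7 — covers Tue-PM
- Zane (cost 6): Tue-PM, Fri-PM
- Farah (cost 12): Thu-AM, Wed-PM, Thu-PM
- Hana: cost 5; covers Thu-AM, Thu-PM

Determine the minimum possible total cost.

This is a weighted set-cover instance.
The greedy cost-per-new-shift heuristic would pick Hana, Zane, and Farah for 23, but a cheaper cover exists.
Choose Zane and Farah: together they cover Thu-AM, Tue-PM, Wed-PM, Thu-PM, Fri-PM — every shift.
Total cost: 6 + 12 = 18.
No cover costs less than 18.

18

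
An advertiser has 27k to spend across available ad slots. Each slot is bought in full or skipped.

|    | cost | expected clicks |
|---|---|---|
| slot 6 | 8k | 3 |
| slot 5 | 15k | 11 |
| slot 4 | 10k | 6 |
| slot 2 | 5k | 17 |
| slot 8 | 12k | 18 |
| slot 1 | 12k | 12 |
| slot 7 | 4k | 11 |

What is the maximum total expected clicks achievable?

Take slot 2, slot 8, and slot 7: cost 5 + 12 + 4 = 21 ≤ 27, expected clicks 17 + 18 + 11 = 46.
No other feasible combination does better.

46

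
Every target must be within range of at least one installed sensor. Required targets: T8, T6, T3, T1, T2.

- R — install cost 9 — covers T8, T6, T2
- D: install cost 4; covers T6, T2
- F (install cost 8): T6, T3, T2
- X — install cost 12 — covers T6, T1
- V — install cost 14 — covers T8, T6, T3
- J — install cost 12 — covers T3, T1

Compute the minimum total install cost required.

21

The greedy cost-per-new-target heuristic would pick D, J, and R for 25, but a cheaper cover exists.
Choose R and J: together they cover T8, T6, T3, T1, T2 — every target.
Total install cost: 9 + 12 = 21.
No cover costs less than 21.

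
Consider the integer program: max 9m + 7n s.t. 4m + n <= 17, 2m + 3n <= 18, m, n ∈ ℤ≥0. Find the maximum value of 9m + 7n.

55

Relaxing integrality, the LP optimum is 56.30 at (m,n) = (3.3, 3.8), which is not an integer point.
(m,n)=(3,4): 4·3+1·4=16≤17, 2·3+3·4=18≤18, objective 55.
(m,n)=(3,3): 4·3+1·3=15≤17, 2·3+3·3=15≤18, objective 48.
(m,n)=(2,4): 4·2+1·4=12≤17, 2·2+3·4=16≤18, objective 46.
Maximum is 55 at (m,n)=(3,4).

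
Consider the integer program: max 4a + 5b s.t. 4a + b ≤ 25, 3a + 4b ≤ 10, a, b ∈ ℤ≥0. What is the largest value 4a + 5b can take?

13

(a,b)=(2,1) is feasible, giving 13.
(a,b)=(3,0) is feasible, giving 12.
No feasible integer point exceeds 13.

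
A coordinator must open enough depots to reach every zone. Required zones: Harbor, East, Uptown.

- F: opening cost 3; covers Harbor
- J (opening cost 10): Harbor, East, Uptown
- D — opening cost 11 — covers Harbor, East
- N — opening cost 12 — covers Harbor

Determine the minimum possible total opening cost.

10

The greedy cost-per-new-zone heuristic would pick F and J for 13, but a cheaper cover exists.
J alone covers Harbor, East, Uptown — every zone.
Total opening cost: 10.
No cover costs less than 10.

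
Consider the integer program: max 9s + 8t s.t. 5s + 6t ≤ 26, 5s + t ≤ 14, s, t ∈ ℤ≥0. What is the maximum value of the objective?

(s,t)=(2,2): 5·2+6·2=22≤26, 5·2+1·2=12≤14, objective 34.
(s,t)=(1,3): 5·1+6·3=23≤26, 5·1+1·3=8≤14, objective 33.
(s,t)=(2,1): 5·2+6·1=16≤26, 5·2+1·1=11≤14, objective 26.
No feasible integer point exceeds 34.

34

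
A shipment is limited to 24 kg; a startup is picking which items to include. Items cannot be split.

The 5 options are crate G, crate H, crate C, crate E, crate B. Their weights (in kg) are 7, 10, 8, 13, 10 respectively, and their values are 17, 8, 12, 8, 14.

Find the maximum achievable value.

This is a 0-1 knapsack instance.
Allowing fractional choices, the relaxed optimum would be about 41.6, but items are indivisible.
crate G + crate B: weight 7 + 10 = 17 ≤ 24, value 17 + 14 = 31.
crate G + crate C: weight 7 + 8 = 15 ≤ 24, value 17 + 12 = 29.
crate C + crate B: weight 8 + 10 = 18 ≤ 24, value 12 + 14 = 26.
Best is crate G and crate B with total value 31.

31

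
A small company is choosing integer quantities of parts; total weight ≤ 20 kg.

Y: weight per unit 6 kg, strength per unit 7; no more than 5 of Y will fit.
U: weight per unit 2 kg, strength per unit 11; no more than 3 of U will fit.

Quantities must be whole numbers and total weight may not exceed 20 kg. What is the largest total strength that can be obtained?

1×Y and 3×U: weight 12 ≤ 20, strength 1·7 + 3·11 = 40.
2×Y and 3×U: weight 18 ≤ 20, strength 2·7 + 3·11 = 47.
Best is 47.

47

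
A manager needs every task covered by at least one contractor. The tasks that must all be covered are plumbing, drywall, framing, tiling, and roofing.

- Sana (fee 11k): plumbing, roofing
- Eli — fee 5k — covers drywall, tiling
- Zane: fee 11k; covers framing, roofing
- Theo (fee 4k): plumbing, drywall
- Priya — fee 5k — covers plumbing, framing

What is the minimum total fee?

Choose Eli, Zane, and Theo: together they cover plumbing, drywall, framing, tiling, roofing — every task.
Total fee: 5 + 11 + 4 = 20.

20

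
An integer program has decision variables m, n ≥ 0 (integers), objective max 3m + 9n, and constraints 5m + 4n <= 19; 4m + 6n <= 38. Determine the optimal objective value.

36

(m,n)=(0,4): 5·0+4·4=16≤19, 4·0+6·4=24≤38, objective 36.
(m,n)=(1,3): 5·1+4·3=17≤19, 4·1+6·3=22≤38, objective 30.
No feasible integer point exceeds 36.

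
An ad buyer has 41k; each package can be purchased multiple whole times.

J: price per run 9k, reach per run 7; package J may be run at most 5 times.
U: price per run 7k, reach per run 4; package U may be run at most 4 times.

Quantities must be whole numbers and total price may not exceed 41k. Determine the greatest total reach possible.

J has the best ratio (7/9); taking only J gives at most 4×7 = 28 (stopped by the price limit).
Mixing does better — 3×J and 2×U: price 41 ≤ 41, reach 3·7 + 2·4 = 29.

29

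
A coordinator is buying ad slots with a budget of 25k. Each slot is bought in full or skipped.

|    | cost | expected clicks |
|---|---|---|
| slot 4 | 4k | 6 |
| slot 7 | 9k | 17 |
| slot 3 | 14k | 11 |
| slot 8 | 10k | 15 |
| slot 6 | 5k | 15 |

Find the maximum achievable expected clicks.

slot 4 + slot 7 + slot 6: cost 4 + 9 + 5 = 18 ≤ 25, expected clicks 6 + 17 + 15 = 38.
slot 4 + slot 7 + slot 8: cost 4 + 9 + 10 = 23 ≤ 25, expected clicks 6 + 17 + 15 = 38.
slot 7 + slot 8 + slot 6: cost 9 + 10 + 5 = 24 ≤ 25, expected clicks 17 + 15 + 15 = 47.
Best is slot 7, slot 8, and slot 6 with total expected clicks 47.

47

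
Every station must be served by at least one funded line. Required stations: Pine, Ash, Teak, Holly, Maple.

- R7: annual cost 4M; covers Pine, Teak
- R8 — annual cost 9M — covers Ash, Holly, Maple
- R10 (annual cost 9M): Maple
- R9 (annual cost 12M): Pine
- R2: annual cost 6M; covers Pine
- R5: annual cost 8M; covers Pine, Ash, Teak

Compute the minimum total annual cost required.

Choose R7 and R8: together they cover Pine, Ash, Teak, Holly, Maple — every station.
Total annual cost: 4 + 9 = 13.
No cover costs less than 13.

13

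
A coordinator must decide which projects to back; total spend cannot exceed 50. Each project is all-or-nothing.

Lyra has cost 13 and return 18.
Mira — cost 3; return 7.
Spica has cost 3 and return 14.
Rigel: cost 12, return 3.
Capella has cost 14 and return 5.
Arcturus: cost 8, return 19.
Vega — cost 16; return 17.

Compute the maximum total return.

75

Lyra + Mira + Spica + Capella + Arcturus: cost 13 + 3 + 3 + 14 + 8 = 41 ≤ 50, return 18 + 7 + 14 + 5 + 19 = 63.
Lyra + Spica + Arcturus + Vega: cost 13 + 3 + 8 + 16 = 40 ≤ 50, return 18 + 14 + 19 + 17 = 68.
Lyra + Mira + Spica + Arcturus + Vega: cost 13 + 3 + 3 + 8 + 16 = 43 ≤ 50, return 18 + 7 + 14 + 19 + 17 = 75.
Best is Lyra, Mira, Spica, Arcturus, and Vega with total return 75.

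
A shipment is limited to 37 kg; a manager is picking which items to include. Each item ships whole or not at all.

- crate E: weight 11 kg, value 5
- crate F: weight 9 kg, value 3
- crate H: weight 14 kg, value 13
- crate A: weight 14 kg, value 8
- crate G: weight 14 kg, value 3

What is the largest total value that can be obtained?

This is an integer program with binary decision variables.
Allowing fractional choices, the relaxed optimum would be about 25.1, but items are indivisible.
crate H + crate A: weight 14 + 14 = 28 ≤ 37, value 13 + 8 = 21.
crate E + crate F + crate H: weight 11 + 9 + 14 = 34 ≤ 37, value 5 + 3 + 13 = 21.
crate F + crate H + crate A: weight 9 + 14 + 14 = 37 ≤ 37, value 3 + 13 + 8 = 24.
Best is crate F, crate H, and crate A with total value 24.

24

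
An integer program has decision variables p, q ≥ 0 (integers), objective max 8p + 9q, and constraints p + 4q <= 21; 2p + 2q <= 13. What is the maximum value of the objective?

Relaxing integrality, the LP optimum is 56.83 at (p,q) = (1.67, 4.83), which is not an integer point.
(p,q)=(1,5): 1·1+4·5=21≤21, 2·1+2·5=12≤13, objective 53.
(p,q)=(2,4): 1·2+4·4=18≤21, 2·2+2·4=12≤13, objective 52.
(p,q)=(0,5): 1·0+4·5=20≤21, 2·0+2·5=10≤13, objective 45.
(p,q)=(1,4): 1·1+4·4=17≤21, 2·1+2·4=10≤13, objective 44.
The best lattice point is (1,5), giving 53.

53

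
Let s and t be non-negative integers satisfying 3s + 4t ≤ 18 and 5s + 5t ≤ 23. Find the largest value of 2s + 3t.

12

The continuous relaxation peaks at (0, 4.5) with value 13.50; rounding to a feasible lattice point costs some objective.
(s,t)=(0,4) is feasible, giving 12.
(s,t)=(1,3) is feasible, giving 11.
No feasible integer point exceeds 12.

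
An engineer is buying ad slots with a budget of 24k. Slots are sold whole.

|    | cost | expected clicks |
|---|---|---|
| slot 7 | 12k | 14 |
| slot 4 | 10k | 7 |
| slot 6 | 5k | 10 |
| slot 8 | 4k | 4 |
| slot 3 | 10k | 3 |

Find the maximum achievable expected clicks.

This is a 0-1 knapsack instance.
Take slot 7, slot 6, and slot 8: cost 12 + 5 + 4 = 21 ≤ 24, expected clicks 14 + 10 + 4 = 28.
No other feasible combination does better.

28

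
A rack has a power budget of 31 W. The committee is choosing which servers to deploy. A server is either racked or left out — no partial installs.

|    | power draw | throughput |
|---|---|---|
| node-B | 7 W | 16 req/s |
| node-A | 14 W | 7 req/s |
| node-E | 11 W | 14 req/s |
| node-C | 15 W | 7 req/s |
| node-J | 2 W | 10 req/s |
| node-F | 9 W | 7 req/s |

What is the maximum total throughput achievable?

This is an integer program with binary decision variables.
Allowing fractional choices, the relaxed optimum would be about 48.0, but servers are indivisible.
node-B + node-E + node-J + node-F: power draw 7 + 11 + 2 + 9 = 29 ≤ 31, throughput 16 + 14 + 10 + 7 = 47.
node-B + node-E + node-J: power draw 7 + 11 + 2 = 20 ≤ 31, throughput 16 + 14 + 10 = 40.
Best is node-B, node-E, node-J, and node-F with total throughput 47.

47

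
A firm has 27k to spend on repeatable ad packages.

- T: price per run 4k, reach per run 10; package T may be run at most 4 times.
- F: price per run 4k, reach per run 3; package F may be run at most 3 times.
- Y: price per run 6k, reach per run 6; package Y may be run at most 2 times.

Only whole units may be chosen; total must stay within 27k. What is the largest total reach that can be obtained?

4×T, 1×F, and 1×Y: price 26 ≤ 27, reach 4·10 + 1·3 + 1·6 = 49.
4×T and 1×Y: price 22 ≤ 27, reach 4·10 + 1·6 = 46.
Best is 49.

49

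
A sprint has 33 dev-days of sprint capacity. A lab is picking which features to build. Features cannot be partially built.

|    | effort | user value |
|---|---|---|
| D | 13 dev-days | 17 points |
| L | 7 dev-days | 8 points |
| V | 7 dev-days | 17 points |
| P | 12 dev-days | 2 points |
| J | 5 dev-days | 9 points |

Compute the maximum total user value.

D + L + V: effort 13 + 7 + 7 = 27 ≤ 33, user value 17 + 8 + 17 = 42.
D + V + J: effort 13 + 7 + 5 = 25 ≤ 33, user value 17 + 17 + 9 = 43.
D + L + V + J: effort 13 + 7 + 7 + 5 = 32 ≤ 33, user value 17 + 8 + 17 + 9 = 51.
Best is D, L, V, and J with total user value 51.

51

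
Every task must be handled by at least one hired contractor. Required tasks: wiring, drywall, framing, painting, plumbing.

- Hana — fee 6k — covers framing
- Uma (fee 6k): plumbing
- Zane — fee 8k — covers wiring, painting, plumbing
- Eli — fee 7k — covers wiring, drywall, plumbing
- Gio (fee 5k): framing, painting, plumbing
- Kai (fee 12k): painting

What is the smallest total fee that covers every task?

This is a weighted set-cover instance.
Choose Eli and Gio: together they cover wiring, drywall, framing, painting, plumbing — every task.
Total fee: 7 + 5 = 12.

12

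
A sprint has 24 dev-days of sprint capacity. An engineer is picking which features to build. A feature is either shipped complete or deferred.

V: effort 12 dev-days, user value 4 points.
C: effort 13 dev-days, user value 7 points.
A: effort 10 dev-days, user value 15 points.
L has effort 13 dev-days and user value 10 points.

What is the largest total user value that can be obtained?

25

Allowing fractional choices, the relaxed optimum would be about 25.5, but features are indivisible.
V + A: effort 12 + 10 = 22 ≤ 24, user value 4 + 15 = 19.
A + L: effort 10 + 13 = 23 ≤ 24, user value 15 + 10 = 25.
C + A: effort 13 + 10 = 23 ≤ 24, user value 7 + 15 = 22.
Best is A and L with total user value 25.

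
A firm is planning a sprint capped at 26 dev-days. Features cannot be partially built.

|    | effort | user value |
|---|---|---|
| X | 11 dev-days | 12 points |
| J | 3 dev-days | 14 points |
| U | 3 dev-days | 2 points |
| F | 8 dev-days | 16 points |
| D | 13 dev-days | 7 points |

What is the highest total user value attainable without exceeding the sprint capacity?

X + J + U + F: effort 11 + 3 + 3 + 8 = 25 ≤ 26, user value 12 + 14 + 2 + 16 = 44.
X + J + F: effort 11 + 3 + 8 = 22 ≤ 26, user value 12 + 14 + 16 = 42.
Best is X, J, U, and F with total user value 44.

44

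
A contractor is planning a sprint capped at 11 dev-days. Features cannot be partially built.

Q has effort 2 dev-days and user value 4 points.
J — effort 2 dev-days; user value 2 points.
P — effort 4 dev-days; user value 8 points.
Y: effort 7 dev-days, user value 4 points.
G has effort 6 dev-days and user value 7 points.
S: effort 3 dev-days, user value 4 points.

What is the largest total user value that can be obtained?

Allowing fractional choices, the relaxed optimum would be about 18.3, but features are indivisible.
P + G: effort 4 + 6 = 10 ≤ 11, user value 8 + 7 = 15.
Q + J + P + S: effort 2 + 2 + 4 + 3 = 11 ≤ 11, user value 4 + 2 + 8 + 4 = 18.
Q + P + S: effort 2 + 4 + 3 = 9 ≤ 11, user value 4 + 8 + 4 = 16.
Best is Q, J, P, and S with total user value 18.

18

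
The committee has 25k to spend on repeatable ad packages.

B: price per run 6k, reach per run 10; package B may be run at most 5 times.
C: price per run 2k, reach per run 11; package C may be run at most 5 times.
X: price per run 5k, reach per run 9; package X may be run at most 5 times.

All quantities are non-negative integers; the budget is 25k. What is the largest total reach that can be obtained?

82

This is a bounded integer knapsack.
C has the best ratio (11/2); taking only C gives at most 5×11 = 55 (stopped by the supply cap of 5).
Mixing does better — 5×C and 3×X: price 25 ≤ 25, reach 5·11 + 3·9 = 82.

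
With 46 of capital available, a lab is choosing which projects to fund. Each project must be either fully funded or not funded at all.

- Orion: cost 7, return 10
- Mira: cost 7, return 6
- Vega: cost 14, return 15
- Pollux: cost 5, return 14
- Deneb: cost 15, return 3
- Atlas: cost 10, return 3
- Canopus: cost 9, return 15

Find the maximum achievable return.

60

Allowing fractional choices, the relaxed optimum would be about 61.2, but projects are indivisible.
Orion + Mira + Vega + Pollux + Canopus: cost 7 + 7 + 14 + 5 + 9 = 42 ≤ 46, return 10 + 6 + 15 + 14 + 15 = 60.
Orion + Vega + Pollux + Atlas + Canopus: cost 7 + 14 + 5 + 10 + 9 = 45 ≤ 46, return 10 + 15 + 14 + 3 + 15 = 57.
Best is Orion, Mira, Vega, Pollux, and Canopus with total return 60.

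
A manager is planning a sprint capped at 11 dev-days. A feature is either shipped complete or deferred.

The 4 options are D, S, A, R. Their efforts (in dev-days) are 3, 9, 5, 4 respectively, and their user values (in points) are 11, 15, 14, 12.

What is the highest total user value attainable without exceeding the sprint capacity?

26

D + R: effort 3 + 4 = 7 ≤ 11, user value 11 + 12 = 23.
A + R: effort 5 + 4 = 9 ≤ 11, user value 14 + 12 = 26.
D + A: effort 3 + 5 = 8 ≤ 11, user value 11 + 14 = 25.
Best is A and R with total user value 26.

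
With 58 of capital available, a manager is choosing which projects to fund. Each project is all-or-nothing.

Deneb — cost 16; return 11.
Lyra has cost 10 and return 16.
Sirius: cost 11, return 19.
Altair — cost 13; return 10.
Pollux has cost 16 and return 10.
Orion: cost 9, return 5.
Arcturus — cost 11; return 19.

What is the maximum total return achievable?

Treat it as a binary knapsack problem.
Deneb + Lyra + Sirius + Orion + Arcturus: cost 16 + 10 + 11 + 9 + 11 = 57 ≤ 58, return 11 + 16 + 19 + 5 + 19 = 70.
Lyra + Sirius + Altair + Orion + Arcturus: cost 10 + 11 + 13 + 9 + 11 = 54 ≤ 58, return 16 + 19 + 10 + 5 + 19 = 69.
Lyra + Sirius + Pollux + Orion + Arcturus: cost 10 + 11 + 16 + 9 + 11 = 57 ≤ 58, return 16 + 19 + 10 + 5 + 19 = 69.
Best is Deneb, Lyra, Sirius, Orion, and Arcturus with total return 70.

70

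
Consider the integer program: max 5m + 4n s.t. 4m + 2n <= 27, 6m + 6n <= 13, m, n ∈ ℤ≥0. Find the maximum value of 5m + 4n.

10

The continuous relaxation peaks at (2.17, 0) with value 10.83; rounding to a feasible lattice point costs some objective.
(m,n)=(2,0): 4·2+2·0=8≤27, 6·2+6·0=12≤13, objective 10.
(m,n)=(1,1): 4·1+2·1=6≤27, 6·1+6·1=12≤13, objective 9.
(m,n)=(1,0): 4·1+2·0=4≤27, 6·1+6·0=6≤13, objective 5.
No feasible integer point exceeds 10.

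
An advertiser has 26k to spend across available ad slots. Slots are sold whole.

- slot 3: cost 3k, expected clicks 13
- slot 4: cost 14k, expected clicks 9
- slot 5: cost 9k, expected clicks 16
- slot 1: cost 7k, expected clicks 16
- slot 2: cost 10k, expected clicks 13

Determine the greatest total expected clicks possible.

45

Treat it as a binary knapsack problem.
Take slot 3, slot 5, and slot 1: cost 3 + 9 + 7 = 19 ≤ 26, expected clicks 13 + 16 + 16 = 45.
No feasible combination exceeds this.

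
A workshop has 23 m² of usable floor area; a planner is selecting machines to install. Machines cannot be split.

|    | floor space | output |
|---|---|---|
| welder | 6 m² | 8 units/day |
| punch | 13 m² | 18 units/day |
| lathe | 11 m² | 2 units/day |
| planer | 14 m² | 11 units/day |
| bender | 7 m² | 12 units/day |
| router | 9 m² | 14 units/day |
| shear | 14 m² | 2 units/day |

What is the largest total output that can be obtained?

Take welder, bender, and router: floor space 6 + 7 + 9 = 22 ≤ 23, output 8 + 12 + 14 = 34.
No other feasible combination does better.

34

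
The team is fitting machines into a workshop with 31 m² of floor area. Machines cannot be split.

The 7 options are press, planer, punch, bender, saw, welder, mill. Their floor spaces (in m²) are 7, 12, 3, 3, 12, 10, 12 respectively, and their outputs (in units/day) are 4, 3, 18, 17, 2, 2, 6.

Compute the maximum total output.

Take press, punch, bender, and mill: floor space 7 + 3 + 3 + 12 = 25 ≤ 31, output 4 + 18 + 17 + 6 = 45.
No other feasible combination does better.

45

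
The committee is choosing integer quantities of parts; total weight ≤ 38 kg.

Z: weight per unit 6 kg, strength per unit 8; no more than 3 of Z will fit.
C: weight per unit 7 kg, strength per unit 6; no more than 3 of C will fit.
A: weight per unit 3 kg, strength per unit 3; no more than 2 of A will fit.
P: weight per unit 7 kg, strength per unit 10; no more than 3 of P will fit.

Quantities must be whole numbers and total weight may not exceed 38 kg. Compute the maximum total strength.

3×Z, 2×A, and 2×P: weight 38 ≤ 38, strength 3·8 + 2·3 + 2·10 = 50.
2×Z, 1×A, and 3×P: weight 36 ≤ 38, strength 2·8 + 1·3 + 3·10 = 49.
Best is 50.

50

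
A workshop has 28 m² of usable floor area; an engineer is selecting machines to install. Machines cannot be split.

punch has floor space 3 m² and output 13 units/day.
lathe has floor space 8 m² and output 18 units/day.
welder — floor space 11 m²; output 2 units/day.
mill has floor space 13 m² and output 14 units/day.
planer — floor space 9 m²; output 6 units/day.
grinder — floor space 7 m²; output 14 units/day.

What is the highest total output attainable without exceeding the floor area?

51

This is an integer program with binary decision variables.
lathe + mill + grinder: floor space 8 + 13 + 7 = 28 ≤ 28, output 18 + 14 + 14 = 46.
punch + lathe + grinder: floor space 3 + 8 + 7 = 18 ≤ 28, output 13 + 18 + 14 = 45.
punch + lathe + planer + grinder: floor space 3 + 8 + 9 + 7 = 27 ≤ 28, output 13 + 18 + 6 + 14 = 51.
Best is punch, lathe, planer, and grinder with total output 51.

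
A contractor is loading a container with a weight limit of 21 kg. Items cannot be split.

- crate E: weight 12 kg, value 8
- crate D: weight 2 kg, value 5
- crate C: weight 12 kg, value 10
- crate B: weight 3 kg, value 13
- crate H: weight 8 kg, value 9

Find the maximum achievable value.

28

Treat it as a binary knapsack problem.
Allowing fractional choices, the relaxed optimum would be about 33.7, but items are indivisible.
crate D + crate B + crate H: weight 2 + 3 + 8 = 13 ≤ 21, value 5 + 13 + 9 = 27.
crate E + crate D + crate B: weight 12 + 2 + 3 = 17 ≤ 21, value 8 + 5 + 13 = 26.
crate D + crate C + crate B: weight 2 + 12 + 3 = 17 ≤ 21, value 5 + 10 + 13 = 28.
Best is crate D, crate C, and crate B with total value 28.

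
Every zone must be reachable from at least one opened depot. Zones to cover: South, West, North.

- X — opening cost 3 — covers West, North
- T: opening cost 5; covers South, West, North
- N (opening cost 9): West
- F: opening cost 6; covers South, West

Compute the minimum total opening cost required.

This is an integer covering problem.
The greedy cost-per-new-zone heuristic would pick X and T for 8, but a cheaper cover exists.
T alone covers South, West, North — every zone.
Total opening cost: 5.
No cover costs less than 5.

5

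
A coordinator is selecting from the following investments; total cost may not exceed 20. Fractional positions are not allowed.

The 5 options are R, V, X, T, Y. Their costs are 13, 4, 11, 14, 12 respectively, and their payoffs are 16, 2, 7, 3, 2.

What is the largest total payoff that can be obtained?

18

Take R and V: cost 13 + 4 = 17 ≤ 20, payoff 16 + 2 = 18.
No other feasible combination does better.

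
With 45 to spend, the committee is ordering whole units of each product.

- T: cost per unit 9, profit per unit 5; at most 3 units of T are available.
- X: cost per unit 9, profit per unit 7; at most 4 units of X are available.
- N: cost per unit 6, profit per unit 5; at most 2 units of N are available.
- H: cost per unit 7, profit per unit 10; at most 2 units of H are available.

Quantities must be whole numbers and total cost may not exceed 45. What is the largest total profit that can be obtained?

44

H has the best ratio (10/7); taking only H gives at most 2×10 = 20 (stopped by the supply cap of 2).
Mixing does better — 2×X, 2×N, and 2×H: cost 44 ≤ 45, profit 2·7 + 2·5 + 2·10 = 44.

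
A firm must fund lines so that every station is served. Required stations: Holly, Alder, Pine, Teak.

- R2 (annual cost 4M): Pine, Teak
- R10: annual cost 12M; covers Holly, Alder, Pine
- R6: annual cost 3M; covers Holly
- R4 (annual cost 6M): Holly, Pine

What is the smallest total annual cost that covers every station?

16

The greedy cost-per-new-station heuristic would pick R2, R6, and R10 for 19, but a cheaper cover exists.
Choose R2 and R10: together they cover Holly, Alder, Pine, Teak — every station.
Total annual cost: 4 + 12 = 16.
No cover costs less than 16.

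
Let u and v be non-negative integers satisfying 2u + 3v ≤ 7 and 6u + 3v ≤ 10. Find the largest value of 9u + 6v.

15

The continuous relaxation peaks at (0.75, 1.83) with value 17.75; rounding to a feasible lattice point costs some objective.
(u,v)=(1,1): 2·1+3·1=5≤7, 6·1+3·1=9≤10, objective 15.
(u,v)=(0,2): 2·0+3·2=6≤7, 6·0+3·2=6≤10, objective 12.
No feasible integer point exceeds 15.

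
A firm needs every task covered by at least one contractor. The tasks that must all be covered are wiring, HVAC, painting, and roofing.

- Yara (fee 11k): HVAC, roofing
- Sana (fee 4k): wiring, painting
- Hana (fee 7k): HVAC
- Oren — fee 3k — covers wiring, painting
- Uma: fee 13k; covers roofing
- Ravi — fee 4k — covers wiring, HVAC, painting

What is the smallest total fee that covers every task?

14

The greedy cost-per-new-task heuristic would pick Ravi and Yara for 15, but a cheaper cover exists.
Choose Yara and Oren: together they cover wiring, HVAC, painting, roofing — every task.
Total fee: 11 + 3 = 14.
No cover costs less than 14.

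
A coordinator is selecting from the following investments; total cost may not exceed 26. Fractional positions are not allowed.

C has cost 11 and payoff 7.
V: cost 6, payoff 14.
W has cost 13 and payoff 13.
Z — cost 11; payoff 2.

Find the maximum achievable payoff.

27

This is an integer program with binary decision variables.
C + W: cost 11 + 13 = 24 ≤ 26, payoff 7 + 13 = 20.
C + V: cost 11 + 6 = 17 ≤ 26, payoff 7 + 14 = 21.
V + W: cost 6 + 13 = 19 ≤ 26, payoff 14 + 13 = 27.
Best is V and W with total payoff 27.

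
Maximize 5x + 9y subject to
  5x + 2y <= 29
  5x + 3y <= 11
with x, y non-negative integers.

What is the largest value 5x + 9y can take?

27

(x,y)=(0,3) is feasible, giving 27.
(x,y)=(1,2) is feasible, giving 23.
(x,y)=(0,2) is feasible, giving 18.
Maximum is 27 at (x,y)=(0,3).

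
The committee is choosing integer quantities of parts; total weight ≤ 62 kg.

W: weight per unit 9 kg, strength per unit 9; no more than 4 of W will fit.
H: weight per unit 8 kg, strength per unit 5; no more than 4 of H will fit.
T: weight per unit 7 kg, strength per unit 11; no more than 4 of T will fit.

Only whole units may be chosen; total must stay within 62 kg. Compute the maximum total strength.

72

T has the best ratio (11/7); taking only T gives at most 4×11 = 44 (stopped by the supply cap of 4).
Mixing does better — 2×W, 2×H, and 4×T: weight 62 ≤ 62, strength 2·9 + 2·5 + 4·11 = 72.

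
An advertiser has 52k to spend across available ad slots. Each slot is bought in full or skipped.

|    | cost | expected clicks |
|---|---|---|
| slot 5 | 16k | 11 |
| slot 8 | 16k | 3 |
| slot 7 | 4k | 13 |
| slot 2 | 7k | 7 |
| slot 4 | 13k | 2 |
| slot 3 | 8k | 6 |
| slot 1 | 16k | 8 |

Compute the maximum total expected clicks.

slot 5 + slot 7 + slot 2 + slot 1: cost 16 + 4 + 7 + 16 = 43 ≤ 52, expected clicks 11 + 13 + 7 + 8 = 39.
slot 5 + slot 8 + slot 7 + slot 2 + slot 3: cost 16 + 16 + 4 + 7 + 8 = 51 ≤ 52, expected clicks 11 + 3 + 13 + 7 + 6 = 40.
slot 5 + slot 7 + slot 2 + slot 3 + slot 1: cost 16 + 4 + 7 + 8 + 16 = 51 ≤ 52, expected clicks 11 + 13 + 7 + 6 + 8 = 45.
Best is slot 5, slot 7, slot 2, slot 3, and slot 1 with total expected clicks 45.

45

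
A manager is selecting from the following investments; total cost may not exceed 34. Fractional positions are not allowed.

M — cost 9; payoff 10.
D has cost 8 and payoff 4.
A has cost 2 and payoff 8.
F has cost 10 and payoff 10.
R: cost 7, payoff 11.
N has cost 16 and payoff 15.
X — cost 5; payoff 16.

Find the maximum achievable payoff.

Take M, A, F, R, and X: cost 9 + 2 + 10 + 7 + 5 = 33 ≤ 34, payoff 10 + 8 + 10 + 11 + 16 = 55.
No other feasible combination does better.

55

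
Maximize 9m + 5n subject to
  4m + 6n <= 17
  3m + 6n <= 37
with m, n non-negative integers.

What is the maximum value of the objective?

36

The continuous relaxation peaks at (4.25, 0) with value 38.25; rounding to a feasible lattice point costs some objective.
(m,n)=(4,0) is feasible, giving 36.
(m,n)=(3,0) is feasible, giving 27.
No feasible integer point exceeds 36.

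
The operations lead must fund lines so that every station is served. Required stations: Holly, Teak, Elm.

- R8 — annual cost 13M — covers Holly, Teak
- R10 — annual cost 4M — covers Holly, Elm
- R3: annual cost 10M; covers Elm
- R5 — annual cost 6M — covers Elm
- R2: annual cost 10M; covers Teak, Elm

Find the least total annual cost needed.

Choose R10 and R2: together they cover Holly, Teak, Elm — every station.
Total annual cost: 4 + 10 = 14.
No cover costs less than 14.

14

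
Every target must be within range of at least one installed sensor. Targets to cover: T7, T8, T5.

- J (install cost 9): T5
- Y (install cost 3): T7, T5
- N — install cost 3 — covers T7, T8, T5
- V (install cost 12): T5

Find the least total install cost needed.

3

This is a weighted set-cover instance.
N alone covers T7, T8, T5 — every target.
Total install cost: 3.
No cover costs less than 3.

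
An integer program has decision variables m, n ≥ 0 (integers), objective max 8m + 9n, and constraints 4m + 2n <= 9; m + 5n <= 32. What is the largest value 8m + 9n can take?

36

The continuous relaxation peaks at (0, 4.5) with value 40.50; rounding to a feasible lattice point costs some objective.
(m,n)=(0,4): 4·0+2·4=8≤9, 1·0+5·4=20≤32, objective 36.
(m,n)=(0,3): 4·0+2·3=6≤9, 1·0+5·3=15≤32, objective 27.
No feasible integer point exceeds 36.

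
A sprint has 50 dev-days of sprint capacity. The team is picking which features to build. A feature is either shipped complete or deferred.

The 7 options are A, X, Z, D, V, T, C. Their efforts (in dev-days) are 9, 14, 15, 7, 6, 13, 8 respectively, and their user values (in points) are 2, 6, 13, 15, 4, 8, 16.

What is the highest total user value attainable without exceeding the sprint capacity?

56

Allowing fractional choices, the relaxed optimum would be about 56.4, but features are indivisible.
X + Z + D + V + C: effort 14 + 15 + 7 + 6 + 8 = 50 ≤ 50, user value 6 + 13 + 15 + 4 + 16 = 54.
Z + D + V + T + C: effort 15 + 7 + 6 + 13 + 8 = 49 ≤ 50, user value 13 + 15 + 4 + 8 + 16 = 56.
Best is Z, D, V, T, and C with total user value 56.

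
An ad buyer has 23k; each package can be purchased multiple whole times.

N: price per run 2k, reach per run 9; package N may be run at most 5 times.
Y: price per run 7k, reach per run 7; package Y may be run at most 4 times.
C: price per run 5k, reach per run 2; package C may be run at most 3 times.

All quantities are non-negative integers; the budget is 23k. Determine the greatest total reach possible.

Take 5×N, 1×Y, and 1×C: price 22 ≤ 23, reach 5·9 + 1·7 + 1·2 = 54.
N has the best ratio (9/2) and is taken to its limit of 5; remaining capacity is filled optimally with the others.

54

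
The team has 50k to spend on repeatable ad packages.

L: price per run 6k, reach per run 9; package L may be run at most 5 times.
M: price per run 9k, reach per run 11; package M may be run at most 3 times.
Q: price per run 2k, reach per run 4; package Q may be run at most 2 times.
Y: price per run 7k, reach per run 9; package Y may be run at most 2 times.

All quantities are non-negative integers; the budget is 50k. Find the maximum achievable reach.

This is a bounded integer knapsack.
Q has the best ratio (4/2); taking only Q gives at most 2×4 = 8 (stopped by the supply cap of 2).
Mixing does better — 5×L, 1×M, 2×Q, and 1×Y: price 50 ≤ 50, reach 5·9 + 1·11 + 2·4 + 1·9 = 73.

73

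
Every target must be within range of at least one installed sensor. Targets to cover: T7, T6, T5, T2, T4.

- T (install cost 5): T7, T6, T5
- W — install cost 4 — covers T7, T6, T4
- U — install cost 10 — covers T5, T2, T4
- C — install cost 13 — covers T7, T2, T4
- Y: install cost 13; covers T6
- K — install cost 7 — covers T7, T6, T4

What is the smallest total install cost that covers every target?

The greedy cost-per-new-target heuristic would pick W, T, and U for 19, but a cheaper cover exists.
Choose W and U: together they cover T7, T6, T5, T2, T4 — every target.
Total install cost: 4 + 10 = 14.
No cover costs less than 14.

14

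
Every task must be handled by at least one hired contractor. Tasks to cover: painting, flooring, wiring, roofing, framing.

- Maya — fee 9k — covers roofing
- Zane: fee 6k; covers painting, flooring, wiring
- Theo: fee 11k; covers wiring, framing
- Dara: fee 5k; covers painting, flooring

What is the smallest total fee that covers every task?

Choose Maya, Theo, and Dara: together they cover painting, flooring, wiring, roofing, framing — every task.
Total fee: 9 + 11 + 5 = 25.

25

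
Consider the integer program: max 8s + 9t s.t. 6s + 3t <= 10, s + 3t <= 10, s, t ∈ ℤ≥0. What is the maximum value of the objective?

(s,t)=(0,3): 6·0+3·3=9≤10, 1·0+3·3=9≤10, objective 27.
(s,t)=(0,2): 6·0+3·2=6≤10, 1·0+3·2=6≤10, objective 18.
The best lattice point is (0,3), giving 27.

27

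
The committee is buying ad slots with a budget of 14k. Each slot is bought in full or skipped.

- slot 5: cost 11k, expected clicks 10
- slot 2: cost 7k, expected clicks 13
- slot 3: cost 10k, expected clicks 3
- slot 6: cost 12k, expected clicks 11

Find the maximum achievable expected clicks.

Allowing fractional choices, the relaxed optimum would be about 19.4, but ad slots are indivisible.
slot 2: cost 7 ≤ 14, expected clicks 13.
slot 6: cost 12 ≤ 14, expected clicks 11.
slot 5: cost 11 ≤ 14, expected clicks 10.
Best is slot 2 with total expected clicks 13.

13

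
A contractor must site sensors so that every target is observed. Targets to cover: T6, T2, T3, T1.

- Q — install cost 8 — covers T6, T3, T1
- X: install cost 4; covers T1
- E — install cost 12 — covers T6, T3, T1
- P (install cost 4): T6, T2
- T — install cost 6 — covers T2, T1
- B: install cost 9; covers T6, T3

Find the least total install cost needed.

12

Choose Q and P: together they cover T6, T2, T3, T1 — every target.
Total install cost: 8 + 4 = 12.
No cover costs less than 12.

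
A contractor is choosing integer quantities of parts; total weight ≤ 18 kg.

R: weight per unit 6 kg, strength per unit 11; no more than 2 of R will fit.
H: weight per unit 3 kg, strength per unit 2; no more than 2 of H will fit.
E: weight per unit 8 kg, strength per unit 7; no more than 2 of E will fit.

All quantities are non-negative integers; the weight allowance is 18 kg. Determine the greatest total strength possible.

This is a bounded integer knapsack.
R has the best ratio (11/6); taking only R gives at most 2×11 = 22 (stopped by the supply cap of 2).
Mixing does better — 2×R and 2×H: weight 18 ≤ 18, strength 2·11 + 2·2 = 26.

26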